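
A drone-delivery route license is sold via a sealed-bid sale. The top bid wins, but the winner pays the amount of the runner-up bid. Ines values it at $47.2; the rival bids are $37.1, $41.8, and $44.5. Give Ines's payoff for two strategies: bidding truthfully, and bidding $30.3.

The highest competing bid is $44.5.
Bidding truthfully at $47.2: Ines has the top bid, wins, and pays the second-highest bid $44.5. Payoff = $47.2 − $44.5 = $2.7.
Bidding $30.3: the top bid is $44.5 (a rival), so Ines loses. Payoff = $0.0.

(a) $2.7  (b) $0.0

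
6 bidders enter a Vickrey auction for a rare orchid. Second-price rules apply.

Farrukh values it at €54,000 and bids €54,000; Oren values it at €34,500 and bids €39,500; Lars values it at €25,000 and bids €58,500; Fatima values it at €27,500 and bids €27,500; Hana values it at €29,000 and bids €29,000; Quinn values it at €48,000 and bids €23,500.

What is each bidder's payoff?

Payoffs: Farrukh €0, Oren €0, Lars -€29,000, Fatima €0, Hana €0, Quinn €0.

Bids in descending order: Lars €58,500, then Farrukh €54,000, then Oren €39,500, then Hana €29,000, then Fatima €27,500, then Quinn €23,500.
Lars has the top bid and wins; the price is the second-highest bid, €54,000.
Lars's payoff = €25,000 − €54,000 = -€29,000. All other bidders lose, so their payoff is 0.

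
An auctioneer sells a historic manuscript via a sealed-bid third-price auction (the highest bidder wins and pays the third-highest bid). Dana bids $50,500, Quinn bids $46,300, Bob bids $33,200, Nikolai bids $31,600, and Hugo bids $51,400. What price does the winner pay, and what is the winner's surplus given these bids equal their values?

Price $46,300; surplus $5,100.

Bids in descending order: Hugo $51,400; Dana $50,500; Quinn $46,300; Bob $33,200; Nikolai $31,600.
Hugo is the highest bidder, so Hugo wins.
Under the third-price rule, the price is the third-highest bid: $46,300.
Surplus = $51,400 − $46,300 = $5,100.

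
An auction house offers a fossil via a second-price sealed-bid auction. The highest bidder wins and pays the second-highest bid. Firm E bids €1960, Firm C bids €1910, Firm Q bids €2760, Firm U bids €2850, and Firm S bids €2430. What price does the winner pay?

Sorted high to low: Firm U €2850, then Firm Q €2760, then Firm S €2430, then Firm E €1960, then Firm C €1910.
Firm U has the highest bid, so Firm U wins.
The second-highest bid is €2760, so that is what Firm U pays.

The winner pays €2760.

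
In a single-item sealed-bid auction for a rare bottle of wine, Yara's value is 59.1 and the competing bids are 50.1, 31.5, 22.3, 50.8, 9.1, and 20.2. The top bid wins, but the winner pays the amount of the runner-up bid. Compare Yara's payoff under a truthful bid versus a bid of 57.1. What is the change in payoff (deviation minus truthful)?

The highest competing bid is 50.8.
Bidding truthfully at 59.1: Yara has the top bid, wins, and pays the second-highest bid 50.8. Payoff = 59.1 − 50.8 = 8.3.
Bidding 57.1: Yara has the top bid, wins, and pays the second-highest bid 50.8. Payoff = 59.1 − 50.8 = 8.3.
Change = 8.3 − 8.3 = 0.0.

Change in payoff: 0.0.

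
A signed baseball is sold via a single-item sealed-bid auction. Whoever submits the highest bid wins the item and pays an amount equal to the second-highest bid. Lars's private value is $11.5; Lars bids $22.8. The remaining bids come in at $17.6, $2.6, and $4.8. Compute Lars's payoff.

Payoff = -$6.1.

Highest competing bid: $17.6.
Lars's bid $22.8 is the highest overall, so Lars wins and pays the second-highest bid, $17.6.
Payoff = value − price = $11.5 − $17.6 = -$6.1.
Overbidding won the item at a price above value — truthful bidding would have avoided this loss.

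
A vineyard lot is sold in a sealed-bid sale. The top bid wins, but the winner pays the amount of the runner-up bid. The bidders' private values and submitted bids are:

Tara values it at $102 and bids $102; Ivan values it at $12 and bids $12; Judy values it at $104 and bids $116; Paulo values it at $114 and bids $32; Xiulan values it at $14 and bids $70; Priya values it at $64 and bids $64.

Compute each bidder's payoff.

Payoffs: Tara $0, Ivan $0, Judy $2, Paulo $0, Xiulan $0, Priya $0.

Ordered from highest: Judy $116 > Tara $102 > Xiulan $70 > Priya $64 > Paulo $32 > Ivan $12.
Judy has the top bid and wins; the price is the second-highest bid, $102.
Judy's payoff = $104 − $102 = $2. All other bidders lose, so their payoff is 0.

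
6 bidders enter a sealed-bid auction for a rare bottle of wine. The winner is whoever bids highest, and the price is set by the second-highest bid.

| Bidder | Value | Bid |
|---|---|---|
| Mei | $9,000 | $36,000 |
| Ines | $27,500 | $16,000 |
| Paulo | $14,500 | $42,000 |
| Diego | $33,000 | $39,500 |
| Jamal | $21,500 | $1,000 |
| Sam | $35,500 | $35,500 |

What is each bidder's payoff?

Mei $0, Ines $0, Paulo -$25,000, Diego $0, Jamal $0, Sam $0.

Sorted high to low: Paulo $42,000; Diego $39,500; Mei $36,000; Sam $35,500; Ines $16,000; Jamal $1,000.
Paulo has the top bid and wins; the price is the second-highest bid, $39,500.
Paulo's payoff = $14,500 − $39,500 = -$25,000. All other bidders lose, so their payoff is 0.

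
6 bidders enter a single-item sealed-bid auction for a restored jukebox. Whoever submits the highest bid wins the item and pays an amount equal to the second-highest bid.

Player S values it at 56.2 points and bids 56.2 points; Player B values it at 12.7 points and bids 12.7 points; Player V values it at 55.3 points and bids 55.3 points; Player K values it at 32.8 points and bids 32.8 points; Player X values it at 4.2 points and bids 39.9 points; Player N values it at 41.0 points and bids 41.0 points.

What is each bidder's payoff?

Player S 0.9 points, Player B 0.0 points, Player V 0.0 points, Player K 0.0 points, Player X 0.0 points, Player N 0.0 points.

Sorted high to low: Player S 56.2 points; Player V 55.3 points; Player N 41.0 points; Player X 39.9 points; Player K 32.8 points; Player B 12.7 points.
Player S has the top bid and wins; the price is the second-highest bid, 55.3 points.
Player S's payoff = 56.2 points − 55.3 points = 0.9 points. All other bidders lose, so their payoff is 0.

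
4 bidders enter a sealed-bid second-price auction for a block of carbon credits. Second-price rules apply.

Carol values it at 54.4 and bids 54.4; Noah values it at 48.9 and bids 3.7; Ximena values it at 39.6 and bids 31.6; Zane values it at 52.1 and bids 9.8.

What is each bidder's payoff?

Sorted high to low: Carol 54.4, then Ximena 31.6, then Zane 9.8, then Noah 3.7.
Carol has the top bid and wins; the price is the second-highest bid, 31.6.
Carol's payoff = 54.4 − 31.6 = 22.8. All other bidders lose, so their payoff is 0.

Payoffs: Carol 22.8, Noah 0.0, Ximena 0.0, Zane 0.0.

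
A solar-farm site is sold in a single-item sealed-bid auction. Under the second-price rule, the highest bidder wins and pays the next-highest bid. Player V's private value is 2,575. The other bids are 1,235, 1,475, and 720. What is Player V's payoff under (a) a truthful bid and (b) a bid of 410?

The highest competing bid is 1,475.
Bidding truthfully at 2,575: Player V has the top bid, wins, and pays the second-highest bid 1,475. Payoff = 2,575 − 1,475 = 1,100.
Bidding 410: the top bid is 1,475 (a rival), so Player V loses. Payoff = 0.
This is the dominant-strategy logic: truthful bidding weakly beats any alternative.

Truthful: 1,100; alternative: 0.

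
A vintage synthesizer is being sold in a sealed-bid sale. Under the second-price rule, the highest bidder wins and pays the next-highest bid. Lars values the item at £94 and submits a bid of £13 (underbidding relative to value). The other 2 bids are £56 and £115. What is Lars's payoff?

Payoff = £0.

Highest competing bid: £115.
Lars's bid £13 is not the highest, so Lars loses, pays nothing, and earns zero payoff.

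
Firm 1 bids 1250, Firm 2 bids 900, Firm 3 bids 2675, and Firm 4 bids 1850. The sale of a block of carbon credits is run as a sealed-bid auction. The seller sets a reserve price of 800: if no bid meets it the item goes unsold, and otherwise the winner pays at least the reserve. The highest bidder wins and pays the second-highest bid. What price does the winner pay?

Price paid: 1850.

Sorted high to low: Firm 3 2675, then Firm 4 1850, then Firm 1 1250, then Firm 2 900.
Firm 3 has the highest bid, so Firm 3 wins.
The second-highest bid is 1850, which exceeds the reserve, so that sets the price.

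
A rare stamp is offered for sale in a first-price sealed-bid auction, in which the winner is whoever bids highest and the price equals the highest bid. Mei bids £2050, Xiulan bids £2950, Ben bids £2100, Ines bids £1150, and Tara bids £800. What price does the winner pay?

Ordered from highest: Xiulan £2950, then Ben £2100, then Mei £2050, then Ines £1150, then Tara £800.
Xiulan is the highest bidder, so Xiulan wins.
Under the first-price rule, the price is the highest bid: £2950.

The winner pays £2950.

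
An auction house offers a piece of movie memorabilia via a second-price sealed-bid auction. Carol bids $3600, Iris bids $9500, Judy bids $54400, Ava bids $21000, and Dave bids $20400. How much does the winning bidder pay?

$21000

Sorted high to low: Judy $54400 > Ava $21000 > Dave $20400 > Iris $9500 > Carol $3600.
Judy has the highest bid, so Judy wins.
The second-highest bid is $21000, so that is what Judy pays.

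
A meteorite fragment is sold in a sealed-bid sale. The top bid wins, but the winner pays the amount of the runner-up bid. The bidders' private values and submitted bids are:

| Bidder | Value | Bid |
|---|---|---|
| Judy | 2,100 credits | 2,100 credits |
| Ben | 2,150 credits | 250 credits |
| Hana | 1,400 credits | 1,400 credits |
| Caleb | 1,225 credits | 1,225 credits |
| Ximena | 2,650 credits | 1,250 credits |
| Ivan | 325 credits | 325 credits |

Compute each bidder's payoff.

Payoffs: Judy 700 credits, Ben 0 credits, Hana 0 credits, Caleb 0 credits, Ximena 0 credits, Ivan 0 credits.

Ordered from highest: Judy 2,100 credits, then Hana 1,400 credits, then Ximena 1,250 credits, then Caleb 1,225 credits, then Ivan 325 credits, then Ben 250 credits.
Judy has the top bid and wins; the price is the second-highest bid, 1,400 credits.
Judy's payoff = 2,100 credits − 1,400 credits = 700 credits. All other bidders lose, so their payoff is 0.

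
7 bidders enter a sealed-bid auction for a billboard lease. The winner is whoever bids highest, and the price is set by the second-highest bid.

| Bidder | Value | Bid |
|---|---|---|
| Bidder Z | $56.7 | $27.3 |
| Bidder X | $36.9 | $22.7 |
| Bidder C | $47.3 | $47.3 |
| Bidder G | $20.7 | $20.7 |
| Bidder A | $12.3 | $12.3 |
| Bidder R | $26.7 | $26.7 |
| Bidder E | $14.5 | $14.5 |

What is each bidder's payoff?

Bidder Z $0.0, Bidder X $0.0, Bidder C $20.0, Bidder G $0.0, Bidder A $0.0, Bidder R $0.0, Bidder E $0.0.

Ordered from highest: Bidder C $47.3 > Bidder Z $27.3 > Bidder R $26.7 > Bidder X $22.7 > Bidder G $20.7 > Bidder E $14.5 > Bidder A $12.3.
Bidder C has the top bid and wins; the price is the second-highest bid, $27.3.
Bidder C's payoff = $47.3 − $27.3 = $20.0. All other bidders lose, so their payoff is 0.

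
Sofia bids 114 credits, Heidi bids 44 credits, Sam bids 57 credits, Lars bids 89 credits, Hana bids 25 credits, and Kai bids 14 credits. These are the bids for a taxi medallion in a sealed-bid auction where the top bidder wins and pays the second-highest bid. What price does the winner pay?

Sorted high to low: Sofia 114 credits, then Lars 89 credits, then Sam 57 credits, then Heidi 44 credits, then Hana 25 credits, then Kai 14 credits.
Sofia is the highest bidder, so Sofia wins.
Under the second-price rule, the price is the second-highest bid: 89 credits.

Price paid: 89 credits.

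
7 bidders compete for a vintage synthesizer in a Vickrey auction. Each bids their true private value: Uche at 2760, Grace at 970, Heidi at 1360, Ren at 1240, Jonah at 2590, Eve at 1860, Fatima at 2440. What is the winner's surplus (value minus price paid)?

Sorted high to low: Uche 2760, then Jonah 2590, then Fatima 2440, then Eve 1860, then Heidi 1360, then Ren 1240, then Grace 970.
Uche wins with the top bid and pays the second-highest, 2590.
Surplus = 2760 − 2590 = 170.

Winner's surplus: 170.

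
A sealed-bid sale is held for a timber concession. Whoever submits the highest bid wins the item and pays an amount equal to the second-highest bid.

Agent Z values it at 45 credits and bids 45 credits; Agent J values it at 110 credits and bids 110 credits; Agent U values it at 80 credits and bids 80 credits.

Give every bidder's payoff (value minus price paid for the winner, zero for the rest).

Ranking the bids: Agent J 110 credits > Agent U 80 credits > Agent Z 45 credits.
Agent J has the top bid and wins; the price is the second-highest bid, 80 credits.
Agent J's payoff = 110 credits − 80 credits = 30 credits. All other bidders lose, so their payoff is 0.

Agent Z 0 credits, Agent J 30 credits, Agent U 0 credits.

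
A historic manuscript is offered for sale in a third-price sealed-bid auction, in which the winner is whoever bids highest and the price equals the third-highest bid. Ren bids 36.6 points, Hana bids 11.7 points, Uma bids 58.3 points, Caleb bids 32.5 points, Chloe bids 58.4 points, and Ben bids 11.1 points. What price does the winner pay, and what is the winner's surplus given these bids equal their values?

Price 36.6 points; surplus 21.8 points.

Bids in descending order: Chloe 58.4 points > Uma 58.3 points > Ren 36.6 points > Caleb 32.5 points > Hana 11.7 points > Ben 11.1 points.
Chloe is the highest bidder, so Chloe wins.
Under the third-price rule, the price is the third-highest bid: 36.6 points.
Surplus = 58.4 points − 36.6 points = 21.8 points.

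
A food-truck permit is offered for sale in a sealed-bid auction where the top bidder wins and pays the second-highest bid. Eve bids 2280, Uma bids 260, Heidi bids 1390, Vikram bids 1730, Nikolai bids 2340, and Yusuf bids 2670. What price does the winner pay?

Ranking the bids: Yusuf 2670, then Nikolai 2340, then Eve 2280, then Vikram 1730, then Heidi 1390, then Uma 260.
Yusuf is the highest bidder, so Yusuf wins.
Under the second-price rule, the price is the second-highest bid: 2340.

2340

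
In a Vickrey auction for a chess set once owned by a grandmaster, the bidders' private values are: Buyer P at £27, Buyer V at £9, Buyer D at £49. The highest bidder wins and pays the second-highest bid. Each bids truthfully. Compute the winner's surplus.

Sorted high to low: Buyer D £49 > Buyer P £27 > Buyer V £9.
Buyer D wins with the top bid and pays the second-highest, £27.
Surplus = £49 − £27 = £22.

£22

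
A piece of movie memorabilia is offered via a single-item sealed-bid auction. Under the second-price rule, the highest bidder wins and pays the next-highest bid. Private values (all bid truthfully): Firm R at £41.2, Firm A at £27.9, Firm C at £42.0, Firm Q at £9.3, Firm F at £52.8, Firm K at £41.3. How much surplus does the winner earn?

Sorted high to low: Firm F £52.8 > Firm C £42.0 > Firm K £41.3 > Firm R £41.2 > Firm A £27.9 > Firm Q £9.3.
Firm F wins with the top bid and pays the second-highest, £42.0.
Surplus = £52.8 − £42.0 = £10.8.

£10.8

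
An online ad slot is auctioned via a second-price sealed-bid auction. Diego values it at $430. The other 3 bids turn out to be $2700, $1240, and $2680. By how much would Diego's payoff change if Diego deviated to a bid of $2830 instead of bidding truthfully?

Change in payoff: -$2270.

The highest competing bid is $2700.
Bidding truthfully at $430: the top bid is $2700 (a rival), so Diego loses. Payoff = $0.
Bidding $2830: Diego has the top bid, wins, and pays the second-highest bid $2700. Payoff = $430 − $2700 = -$2270.
Change = -$2270 − $0 = -$2270.
This is the dominant-strategy logic: truthful bidding weakly beats any alternative.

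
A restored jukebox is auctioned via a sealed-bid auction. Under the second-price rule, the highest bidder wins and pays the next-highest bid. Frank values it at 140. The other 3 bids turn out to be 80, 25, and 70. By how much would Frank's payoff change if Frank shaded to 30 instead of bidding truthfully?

-60

The highest competing bid is 80.
Bidding truthfully at 140: Frank has the top bid, wins, and pays the second-highest bid 80. Payoff = 140 − 80 = 60.
Bidding 30: the top bid is 80 (a rival), so Frank loses. Payoff = 0.
Change = 0 − 60 = -60.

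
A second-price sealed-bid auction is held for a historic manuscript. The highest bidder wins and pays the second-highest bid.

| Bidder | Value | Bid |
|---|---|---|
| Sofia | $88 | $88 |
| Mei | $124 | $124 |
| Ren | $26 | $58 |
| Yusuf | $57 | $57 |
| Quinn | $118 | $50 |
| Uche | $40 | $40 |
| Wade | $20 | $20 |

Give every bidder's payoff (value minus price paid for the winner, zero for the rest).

Sofia $0, Mei $36, Ren $0, Yusuf $0, Quinn $0, Uche $0, Wade $0.

Bids in descending order: Mei $124 > Sofia $88 > Ren $58 > Yusuf $57 > Quinn $50 > Uche $40 > Wade $20.
Mei has the top bid and wins; the price is the second-highest bid, $88.
Mei's payoff = $124 − $88 = $36. All other bidders lose, so their payoff is 0.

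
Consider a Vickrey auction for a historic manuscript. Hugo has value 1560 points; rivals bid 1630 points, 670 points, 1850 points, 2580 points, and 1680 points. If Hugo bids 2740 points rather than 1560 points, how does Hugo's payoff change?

Change in payoff: -1020 points.

The highest competing bid is 2580 points.
Bidding truthfully at 1560 points: the top bid is 2580 points (a rival), so Hugo loses. Payoff = 0 points.
Bidding 2740 points: Hugo has the top bid, wins, and pays the second-highest bid 2580 points. Payoff = 1560 points − 2580 points = -1020 points.
Change = -1020 points − 0 points = -1020 points.
Deviating from a truthful bid can only lose payoff in a second-price auction — never gain.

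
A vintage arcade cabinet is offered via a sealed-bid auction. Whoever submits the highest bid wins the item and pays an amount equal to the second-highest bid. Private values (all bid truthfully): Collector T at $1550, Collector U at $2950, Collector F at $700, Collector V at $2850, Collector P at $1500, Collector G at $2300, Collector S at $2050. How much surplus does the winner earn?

$100

Ordered from highest: Collector U $2950, then Collector V $2850, then Collector G $2300, then Collector S $2050, then Collector T $1550, then Collector P $1500, then Collector F $700.
Collector U wins with the top bid and pays the second-highest, $2850.
Surplus = $2950 − $2850 = $100.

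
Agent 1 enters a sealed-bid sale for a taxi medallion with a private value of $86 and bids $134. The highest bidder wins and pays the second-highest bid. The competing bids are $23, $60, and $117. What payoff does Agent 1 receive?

Payoff = -$31.

Highest competing bid: $117.
Agent 1's bid $134 is the highest overall, so Agent 1 wins and pays the second-highest bid, $117.
Payoff = value − price = $86 − $117 = -$31.
Overbidding won the item at a price above value — truthful bidding would have avoided this loss.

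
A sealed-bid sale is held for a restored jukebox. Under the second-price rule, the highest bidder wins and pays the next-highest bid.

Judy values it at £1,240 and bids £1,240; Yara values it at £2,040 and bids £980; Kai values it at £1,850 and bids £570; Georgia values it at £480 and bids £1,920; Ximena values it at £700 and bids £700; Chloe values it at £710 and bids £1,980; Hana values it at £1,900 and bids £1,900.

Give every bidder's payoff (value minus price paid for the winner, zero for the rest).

Ranking the bids: Chloe £1,980, then Georgia £1,920, then Hana £1,900, then Judy £1,240, then Yara £980, then Ximena £700, then Kai £570.
Chloe has the top bid and wins; the price is the second-highest bid, £1,920.
Chloe's payoff = £710 − £1,920 = -£1,210. All other bidders lose, so their payoff is 0.

Payoffs: Judy £0, Yara £0, Kai £0, Georgia £0, Ximena £0, Chloe -£1,210, Hana £0.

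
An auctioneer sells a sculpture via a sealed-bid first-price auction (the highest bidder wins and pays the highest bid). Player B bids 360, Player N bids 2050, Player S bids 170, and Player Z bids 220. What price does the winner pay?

Ordered from highest: Player N 2050, then Player B 360, then Player Z 220, then Player S 170.
Player N is the highest bidder, so Player N wins.
Under the first-price rule, the price is the highest bid: 2050.

2050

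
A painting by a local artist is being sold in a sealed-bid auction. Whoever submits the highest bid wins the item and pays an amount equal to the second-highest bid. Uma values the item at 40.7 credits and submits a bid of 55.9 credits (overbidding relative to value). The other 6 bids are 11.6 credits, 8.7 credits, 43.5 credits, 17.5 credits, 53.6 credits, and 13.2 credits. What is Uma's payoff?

Payoff = -12.9 credits.

Highest competing bid: 53.6 credits.
Uma's bid 55.9 credits is the highest overall, so Uma wins and pays the second-highest bid, 53.6 credits.
Payoff = value − price = 40.7 credits − 53.6 credits = -12.9 credits.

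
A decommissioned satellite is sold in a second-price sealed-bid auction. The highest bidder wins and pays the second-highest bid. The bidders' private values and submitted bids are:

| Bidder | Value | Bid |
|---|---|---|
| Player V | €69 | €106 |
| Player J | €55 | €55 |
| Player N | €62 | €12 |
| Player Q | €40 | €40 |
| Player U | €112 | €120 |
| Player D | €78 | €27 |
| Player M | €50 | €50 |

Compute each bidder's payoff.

Player V €0, Player J €0, Player N €0, Player Q €0, Player U €6, Player D €0, Player M €0.

Ordered from highest: Player U €120 > Player V €106 > Player J €55 > Player M €50 > Player Q €40 > Player D €27 > Player N €12.
Player U has the top bid and wins; the price is the second-highest bid, €106.
Player U's payoff = €112 − €106 = €6. All other bidders lose, so their payoff is 0.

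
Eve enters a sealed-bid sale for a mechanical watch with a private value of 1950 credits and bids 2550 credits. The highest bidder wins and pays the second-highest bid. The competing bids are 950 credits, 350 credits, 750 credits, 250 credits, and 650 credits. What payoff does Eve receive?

Eve's payoff: 1000 credits.

Highest competing bid: 950 credits.
Eve's bid 2550 credits is the highest overall, so Eve wins and pays the second-highest bid, 950 credits.
Payoff = value − price = 1950 credits − 950 credits = 1000 credits.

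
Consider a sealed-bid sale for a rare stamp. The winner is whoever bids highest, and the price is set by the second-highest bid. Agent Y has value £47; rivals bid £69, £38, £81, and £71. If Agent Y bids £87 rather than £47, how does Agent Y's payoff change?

The highest competing bid is £81.
Bidding truthfully at £47: the top bid is £81 (a rival), so Agent Y loses. Payoff = £0.
Bidding £87: Agent Y has the top bid, wins, and pays the second-highest bid £81. Payoff = £47 − £81 = -£34.
Change = -£34 − £0 = -£34.

Payoff change: -£34.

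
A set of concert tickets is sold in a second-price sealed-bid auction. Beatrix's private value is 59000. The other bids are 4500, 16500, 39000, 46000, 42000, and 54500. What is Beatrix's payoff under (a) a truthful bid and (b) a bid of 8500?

(a) 4500  (b) 0

The highest competing bid is 54500.
Bidding truthfully at 59000: Beatrix has the top bid, wins, and pays the second-highest bid 54500. Payoff = 59000 − 54500 = 4500.
Bidding 8500: the top bid is 54500 (a rival), so Beatrix loses. Payoff = 0.
This is the dominant-strategy logic: truthful bidding weakly beats any alternative.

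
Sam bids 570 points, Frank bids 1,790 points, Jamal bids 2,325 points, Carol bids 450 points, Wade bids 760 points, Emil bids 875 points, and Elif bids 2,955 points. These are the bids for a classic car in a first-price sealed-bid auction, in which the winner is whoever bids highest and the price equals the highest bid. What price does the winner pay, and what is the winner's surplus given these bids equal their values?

Price 2,955 points; surplus 0 points.

Ranking the bids: Elif 2,955 points; Jamal 2,325 points; Frank 1,790 points; Emil 875 points; Wade 760 points; Sam 570 points; Carol 450 points.
Elif is the highest bidder, so Elif wins.
Under the first-price rule, the price is the highest bid: 2,955 points.
Surplus = 2,955 points − 2,955 points = 0 points.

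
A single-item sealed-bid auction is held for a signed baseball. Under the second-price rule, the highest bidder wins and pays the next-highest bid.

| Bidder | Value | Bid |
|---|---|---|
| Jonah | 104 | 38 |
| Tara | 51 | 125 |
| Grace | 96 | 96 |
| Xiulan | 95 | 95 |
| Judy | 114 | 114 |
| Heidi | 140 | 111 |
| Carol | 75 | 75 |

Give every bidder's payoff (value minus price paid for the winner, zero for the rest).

Ordered from highest: Tara 125; Judy 114; Heidi 111; Grace 96; Xiulan 95; Carol 75; Jonah 38.
Tara has the top bid and wins; the price is the second-highest bid, 114.
Tara's payoff = 51 − 114 = -63. All other bidders lose, so their payoff is 0.

Jonah 0, Tara -63, Grace 0, Xiulan 0, Judy 0, Heidi 0, Carol 0.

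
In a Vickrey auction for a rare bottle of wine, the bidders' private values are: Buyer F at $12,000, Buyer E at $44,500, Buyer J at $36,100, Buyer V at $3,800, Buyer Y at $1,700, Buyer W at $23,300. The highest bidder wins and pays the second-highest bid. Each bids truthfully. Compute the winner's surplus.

Bids in descending order: Buyer E $44,500; Buyer J $36,100; Buyer W $23,300; Buyer F $12,000; Buyer V $3,800; Buyer Y $1,700.
Buyer E wins with the top bid and pays the second-highest, $36,100.
Surplus = $44,500 − $36,100 = $8,400.

Surplus = $8,400.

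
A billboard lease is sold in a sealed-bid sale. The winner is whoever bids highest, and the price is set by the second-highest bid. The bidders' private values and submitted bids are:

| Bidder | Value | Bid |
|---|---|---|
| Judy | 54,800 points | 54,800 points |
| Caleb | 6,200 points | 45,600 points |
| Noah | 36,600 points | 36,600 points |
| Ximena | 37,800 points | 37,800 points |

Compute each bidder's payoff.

Sorted high to low: Judy 54,800 points > Caleb 45,600 points > Ximena 37,800 points > Noah 36,600 points.
Judy has the top bid and wins; the price is the second-highest bid, 45,600 points.
Judy's payoff = 54,800 points − 45,600 points = 9,200 points. All other bidders lose, so their payoff is 0.

Payoffs: Judy 9,200 points, Caleb 0 points, Noah 0 points, Ximena 0 points.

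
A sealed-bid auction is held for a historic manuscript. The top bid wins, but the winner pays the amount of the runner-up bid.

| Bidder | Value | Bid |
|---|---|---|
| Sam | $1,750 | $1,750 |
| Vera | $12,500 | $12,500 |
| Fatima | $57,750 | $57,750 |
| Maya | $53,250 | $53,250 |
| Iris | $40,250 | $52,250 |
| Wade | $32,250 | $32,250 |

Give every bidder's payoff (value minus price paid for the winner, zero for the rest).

Payoffs: Sam $0, Vera $0, Fatima $4,500, Maya $0, Iris $0, Wade $0.

Ranking the bids: Fatima $57,750, then Maya $53,250, then Iris $52,250, then Wade $32,250, then Vera $12,500, then Sam $1,750.
Fatima has the top bid and wins; the price is the second-highest bid, $53,250.
Fatima's payoff = $57,750 − $53,250 = $4,500. All other bidders lose, so their payoff is 0.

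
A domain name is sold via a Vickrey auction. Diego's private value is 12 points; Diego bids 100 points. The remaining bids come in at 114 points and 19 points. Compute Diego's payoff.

Highest competing bid: 114 points.
Diego's bid 100 points is not the highest, so Diego loses, pays nothing, and earns zero payoff.

Diego's payoff: 0 points.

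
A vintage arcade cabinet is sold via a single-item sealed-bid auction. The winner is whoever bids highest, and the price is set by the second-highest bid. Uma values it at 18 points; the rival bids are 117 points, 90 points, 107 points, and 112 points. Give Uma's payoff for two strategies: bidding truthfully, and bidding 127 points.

The highest competing bid is 117 points.
Bidding truthfully at 18 points: the top bid is 117 points (a rival), so Uma loses. Payoff = 0 points.
Bidding 127 points: Uma has the top bid, wins, and pays the second-highest bid 117 points. Payoff = 18 points − 117 points = -99 points.

(a) 0 points  (b) -99 points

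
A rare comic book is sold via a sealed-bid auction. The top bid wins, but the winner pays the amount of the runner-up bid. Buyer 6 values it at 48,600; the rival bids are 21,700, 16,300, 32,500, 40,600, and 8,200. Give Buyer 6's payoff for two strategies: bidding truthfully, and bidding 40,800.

Truthful: 8,000; alternative: 8,000.

The highest competing bid is 40,600.
Bidding truthfully at 48,600: Buyer 6 has the top bid, wins, and pays the second-highest bid 40,600. Payoff = 48,600 − 40,600 = 8,000.
Bidding 40,800: Buyer 6 has the top bid, wins, and pays the second-highest bid 40,600. Payoff = 48,600 − 40,600 = 8,000.
The bid only affects whether you win, not the price — here both bids land on the same side of the top rival bid, so the deviation is payoff-neutral.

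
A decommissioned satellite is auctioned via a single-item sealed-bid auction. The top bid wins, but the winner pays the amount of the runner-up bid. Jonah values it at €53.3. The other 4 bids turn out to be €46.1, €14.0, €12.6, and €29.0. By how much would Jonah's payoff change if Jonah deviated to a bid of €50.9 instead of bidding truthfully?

€0.0

The highest competing bid is €46.1.
Bidding truthfully at €53.3: Jonah has the top bid, wins, and pays the second-highest bid €46.1. Payoff = €53.3 − €46.1 = €7.2.
Bidding €50.9: Jonah has the top bid, wins, and pays the second-highest bid €46.1. Payoff = €53.3 − €46.1 = €7.2.
Change = €7.2 − €7.2 = €0.0.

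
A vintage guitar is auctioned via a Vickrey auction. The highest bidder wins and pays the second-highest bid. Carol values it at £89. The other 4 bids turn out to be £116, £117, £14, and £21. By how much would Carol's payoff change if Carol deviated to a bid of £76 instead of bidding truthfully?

The highest competing bid is £117.
Bidding truthfully at £89: the top bid is £117 (a rival), so Carol loses. Payoff = £0.
Bidding £76: the top bid is £117 (a rival), so Carol loses. Payoff = £0.
Change = £0 − £0 = £0.
The bid only affects whether you win, not the price — here both bids land on the same side of the top rival bid, so the deviation is payoff-neutral.

Payoff change: £0.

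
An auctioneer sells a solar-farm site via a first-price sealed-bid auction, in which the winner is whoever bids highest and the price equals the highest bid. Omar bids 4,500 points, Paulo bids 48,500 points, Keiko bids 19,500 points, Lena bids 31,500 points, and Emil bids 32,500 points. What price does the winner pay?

Ranking the bids: Paulo 48,500 points > Emil 32,500 points > Lena 31,500 points > Keiko 19,500 points > Omar 4,500 points.
Paulo is the highest bidder, so Paulo wins.
Under the first-price rule, the price is the highest bid: 48,500 points.

48,500 points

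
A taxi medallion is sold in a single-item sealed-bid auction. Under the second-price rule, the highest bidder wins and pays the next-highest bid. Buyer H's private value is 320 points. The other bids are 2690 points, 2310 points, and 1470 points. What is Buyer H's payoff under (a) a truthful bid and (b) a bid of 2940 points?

The highest competing bid is 2690 points.
Bidding truthfully at 320 points: the top bid is 2690 points (a rival), so Buyer H loses. Payoff = 0 points.
Bidding 2940 points: Buyer H has the top bid, wins, and pays the second-highest bid 2690 points. Payoff = 320 points − 2690 points = -2370 points.

(a) 0 points  (b) -2370 points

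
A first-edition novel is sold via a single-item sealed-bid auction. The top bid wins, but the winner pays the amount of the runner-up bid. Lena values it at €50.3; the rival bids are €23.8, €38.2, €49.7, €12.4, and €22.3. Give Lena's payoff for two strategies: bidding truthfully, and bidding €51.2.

The highest competing bid is €49.7.
Bidding truthfully at €50.3: Lena has the top bid, wins, and pays the second-highest bid €49.7. Payoff = €50.3 − €49.7 = €0.6.
Bidding €51.2: Lena has the top bid, wins, and pays the second-highest bid €49.7. Payoff = €50.3 − €49.7 = €0.6.

(a) €0.6  (b) €0.6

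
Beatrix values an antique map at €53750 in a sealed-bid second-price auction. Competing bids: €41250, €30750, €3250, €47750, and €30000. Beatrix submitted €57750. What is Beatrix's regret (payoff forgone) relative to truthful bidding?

The highest competing bid is €47750.
Bidding truthfully at €53750: Beatrix has the top bid, wins, and pays the second-highest bid €47750. Payoff = €53750 − €47750 = €6000.
Bidding €57750: Beatrix has the top bid, wins, and pays the second-highest bid €47750. Payoff = €53750 − €47750 = €6000.
Regret = truthful payoff − actual payoff = €6000 − €6000 = €0.

Payoff forgone: €0.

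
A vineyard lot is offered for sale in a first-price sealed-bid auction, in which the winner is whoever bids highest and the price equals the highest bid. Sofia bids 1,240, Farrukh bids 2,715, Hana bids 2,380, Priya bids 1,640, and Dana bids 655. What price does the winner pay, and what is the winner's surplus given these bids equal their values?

Bids in descending order: Farrukh 2,715; Hana 2,380; Priya 1,640; Sofia 1,240; Dana 655.
Farrukh is the highest bidder, so Farrukh wins.
Under the first-price rule, the price is the highest bid: 2,715.
Surplus = 2,715 − 2,715 = 0.

The winner pays 2,715 for a surplus of 0.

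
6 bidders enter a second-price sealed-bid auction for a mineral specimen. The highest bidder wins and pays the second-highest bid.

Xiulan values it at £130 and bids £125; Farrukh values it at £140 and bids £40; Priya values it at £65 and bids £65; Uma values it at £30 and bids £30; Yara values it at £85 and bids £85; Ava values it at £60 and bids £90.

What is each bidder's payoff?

Payoffs: Xiulan £40, Farrukh £0, Priya £0, Uma £0, Yara £0, Ava £0.

Bids in descending order: Xiulan £125 > Ava £90 > Yara £85 > Priya £65 > Farrukh £40 > Uma £30.
Xiulan has the top bid and wins; the price is the second-highest bid, £90.
Xiulan's payoff = £130 − £90 = £40. All other bidders lose, so their payoff is 0.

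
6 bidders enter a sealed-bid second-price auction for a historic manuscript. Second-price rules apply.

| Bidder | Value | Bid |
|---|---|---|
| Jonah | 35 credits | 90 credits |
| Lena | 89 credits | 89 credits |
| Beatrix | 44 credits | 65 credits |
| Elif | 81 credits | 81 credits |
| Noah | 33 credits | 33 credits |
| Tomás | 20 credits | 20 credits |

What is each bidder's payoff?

Ordered from highest: Jonah 90 credits, then Lena 89 credits, then Elif 81 credits, then Beatrix 65 credits, then Noah 33 credits, then Tomás 20 credits.
Jonah has the top bid and wins; the price is the second-highest bid, 89 credits.
Jonah's payoff = 35 credits − 89 credits = -54 credits. All other bidders lose, so their payoff is 0.

Payoffs: Jonah -54 credits, Lena 0 credits, Beatrix 0 credits, Elif 0 credits, Noah 0 credits, Tomás 0 credits.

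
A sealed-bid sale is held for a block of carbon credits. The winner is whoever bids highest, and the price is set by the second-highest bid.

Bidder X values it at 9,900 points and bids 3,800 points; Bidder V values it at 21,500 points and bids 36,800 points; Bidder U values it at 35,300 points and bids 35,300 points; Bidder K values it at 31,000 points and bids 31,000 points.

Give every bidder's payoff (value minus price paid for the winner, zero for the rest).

Ordered from highest: Bidder V 36,800 points, then Bidder U 35,300 points, then Bidder K 31,000 points, then Bidder X 3,800 points.
Bidder V has the top bid and wins; the price is the second-highest bid, 35,300 points.
Bidder V's payoff = 21,500 points − 35,300 points = -13,800 points. All other bidders lose, so their payoff is 0.

Payoffs: Bidder X 0 points, Bidder V -13,800 points, Bidder U 0 points, Bidder K 0 points.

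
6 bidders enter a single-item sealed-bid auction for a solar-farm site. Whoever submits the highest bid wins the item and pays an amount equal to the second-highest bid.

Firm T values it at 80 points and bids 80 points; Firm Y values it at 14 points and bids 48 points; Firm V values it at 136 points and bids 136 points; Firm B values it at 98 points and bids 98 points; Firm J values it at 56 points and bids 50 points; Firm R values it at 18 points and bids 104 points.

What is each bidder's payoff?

Payoffs: Firm T 0 points, Firm Y 0 points, Firm V 32 points, Firm B 0 points, Firm J 0 points, Firm R 0 points.

Ranking the bids: Firm V 136 points; Firm R 104 points; Firm B 98 points; Firm T 80 points; Firm J 50 points; Firm Y 48 points.
Firm V has the top bid and wins; the price is the second-highest bid, 104 points.
Firm V's payoff = 136 points − 104 points = 32 points. All other bidders lose, so their payoff is 0.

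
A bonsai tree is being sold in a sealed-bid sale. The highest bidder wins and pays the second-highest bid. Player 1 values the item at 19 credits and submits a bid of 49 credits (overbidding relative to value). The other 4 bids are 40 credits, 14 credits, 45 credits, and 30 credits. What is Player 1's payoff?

Highest competing bid: 45 credits.
Player 1's bid 49 credits is the highest overall, so Player 1 wins and pays the second-highest bid, 45 credits.
Payoff = value − price = 19 credits − 45 credits = -26 credits.

The bidder's payoff: -26 credits.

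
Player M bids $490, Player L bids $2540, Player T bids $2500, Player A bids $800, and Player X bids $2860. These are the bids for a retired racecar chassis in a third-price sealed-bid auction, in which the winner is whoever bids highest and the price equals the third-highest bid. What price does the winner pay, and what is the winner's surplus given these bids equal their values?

Ordered from highest: Player X $2860, then Player L $2540, then Player T $2500, then Player A $800, then Player M $490.
Player X is the highest bidder, so Player X wins.
Under the third-price rule, the price is the third-highest bid: $2500.
Surplus = $2860 − $2500 = $360.

Price $2500; surplus $360.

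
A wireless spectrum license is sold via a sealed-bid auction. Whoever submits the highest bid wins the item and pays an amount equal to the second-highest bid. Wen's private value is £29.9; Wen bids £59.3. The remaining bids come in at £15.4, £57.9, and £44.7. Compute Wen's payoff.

Highest competing bid: £57.9.
Wen's bid £59.3 is the highest overall, so Wen wins and pays the second-highest bid, £57.9.
Payoff = value − price = £29.9 − £57.9 = -£28.0.
Overbidding won the item at a price above value — truthful bidding would have avoided this loss.

-£28.0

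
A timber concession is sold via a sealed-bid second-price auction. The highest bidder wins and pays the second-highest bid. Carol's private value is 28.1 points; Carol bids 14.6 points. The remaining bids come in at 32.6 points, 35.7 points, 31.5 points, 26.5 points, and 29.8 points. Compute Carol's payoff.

Payoff = 0.0 points.

Highest competing bid: 35.7 points.
Carol's bid 14.6 points is not the highest, so Carol loses, pays nothing, and earns zero payoff.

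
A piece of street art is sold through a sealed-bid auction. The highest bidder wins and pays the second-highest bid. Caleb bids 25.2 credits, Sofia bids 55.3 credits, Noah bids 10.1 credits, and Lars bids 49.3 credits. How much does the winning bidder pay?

Price paid: 49.3 credits.

Ranking the bids: Sofia 55.3 credits, then Lars 49.3 credits, then Caleb 25.2 credits, then Noah 10.1 credits.
Sofia has the highest bid, so Sofia wins.
The second-highest bid is 49.3 credits, so that is what Sofia pays.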